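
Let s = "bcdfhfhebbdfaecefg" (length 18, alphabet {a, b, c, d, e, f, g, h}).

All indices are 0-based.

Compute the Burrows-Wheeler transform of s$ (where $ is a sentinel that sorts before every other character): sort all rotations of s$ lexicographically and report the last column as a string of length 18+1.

gfe$bbebchacdehdfff

rank  rotation             last
    0  $bcdfhfhebbdfaecefg  g
    1  aecefg$bcdfhfhebbdf  f
    2  bbdfaecefg$bcdfhfhe  e
    3  bcdfhfhebbdfaecefg$  $
    4  bdfaecefg$bcdfhfheb  b
    5  cdfhfhebbdfaecefg$b  b
    6  cefg$bcdfhfhebbdfae  e
    7  dfaecefg$bcdfhfhebb  b
    8  dfhfhebbdfaecefg$bc  c
    9  ebbdfaecefg$bcdfhfh  h
   10  ecefg$bcdfhfhebbdfa  a
   11  efg$bcdfhfhebbdfaec  c
   12  faecefg$bcdfhfhebbd  d
   13  fg$bcdfhfhebbdfaece  e
   14  fhebbdfaecefg$bcdfh  h
   15  fhfhebbdfaecefg$bcd  d
   16  g$bcdfhfhebbdfaecef  f
   17  hebbdfaecefg$bcdfhf  f
   18  hfhebbdfaecefg$bcdf  f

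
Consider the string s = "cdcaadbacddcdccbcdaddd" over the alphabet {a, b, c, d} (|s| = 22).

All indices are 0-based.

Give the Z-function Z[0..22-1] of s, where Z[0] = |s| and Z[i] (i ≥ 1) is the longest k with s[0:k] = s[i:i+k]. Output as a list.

Z[0]=22
i=1: i≥r, start 0; Z[1]=0
i=2: i≥r, start 0; Z[2]=1 grow→box=[2,3)
i=3: i≥r, start 0; Z[3]=0
i=4: i≥r, start 0; Z[4]=0
i=5: i≥r, start 0; Z[5]=0
i=6: i≥r, start 0; Z[6]=0
i=7: i≥r, start 0; Z[7]=0
i=8: i≥r, start 0; Z[8]=2 grow→box=[8,10)
i=9: min(r-i=1, Z[1]=0)=0; Z[9]=0
i=10: i≥r, start 0; Z[10]=0
i=11: i≥r, start 0; Z[11]=3 grow→box=[11,14)
i=12: min(r-i=2, Z[1]=0)=0; Z[12]=0
i=13: min(r-i=1, Z[2]=1)=1; Z[13]=1
i=14: i≥r, start 0; Z[14]=1 grow→box=[14,15)
i=15: i≥r, start 0; Z[15]=0
i=16: i≥r, start 0; Z[16]=2 grow→box=[16,18)
i=17: min(r-i=1, Z[1]=0)=0; Z[17]=0
i=18: i≥r, start 0; Z[18]=0
i=19: i≥r, start 0; Z[19]=0
i=20: i≥r, start 0; Z[20]=0
i=21: i≥r, start 0; Z[21]=0

[22, 0, 1, 0, 0, 0, 0, 0, 2, 0, 0, 3, 0, 1, 1, 0, 2, 0, 0, 0, 0, 0]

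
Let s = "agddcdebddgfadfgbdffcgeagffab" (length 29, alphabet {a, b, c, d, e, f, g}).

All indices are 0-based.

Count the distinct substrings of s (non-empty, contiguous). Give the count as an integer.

rank→(start, suffix):
  0 → (27, 'ab')
  1 → (12, 'adfgbdffcgeagffab')
  2 → (0, 'agddcdebddgfadfgbdffcgeagffab')
  3 → (23, 'agffab')
  4 → (28, 'b')
  5 → (7, 'bddgfadfgbdffcgeagffab')
  6 → (16, 'bdffcgeagffab')
  7 → (4, 'cdebddgfadfgbdffcgeagffab')
  8 → (20, 'cgeagffab')
  9 → (3, 'dcdebddgfadfgbdffcgeagffab')
  10 → (2, 'ddcdebddgfadfgbdffcgeagffab')
  11 → (8, 'ddgfadfgbdffcgeagffab')
  12 → (5, 'debddgfadfgbdffcgeagffab')
  13 → (17, 'dffcgeagffab')
  14 → (13, 'dfgbdffcgeagffab')
  15 → (9, 'dgfadfgbdffcgeagffab')
  16 → (22, 'eagffab')
  17 → (6, 'ebddgfadfgbdffcgeagffab')
  18 → (26, 'fab')
  19 → (11, 'fadfgbdffcgeagffab')
  20 → (19, 'fcgeagffab')
  21 → (25, 'ffab')
  22 → (18, 'ffcgeagffab')
  23 → (14, 'fgbdffcgeagffab')
  24 → (15, 'gbdffcgeagffab')
  25 → (1, 'gddcdebddgfadfgbdffcgeagffab')
  26 → (21, 'geagffab')
  27 → (10, 'gfadfgbdffcgeagffab')
  28 → (24, 'gffab')

SA = [27, 12, 0, 23, 28, 7, 16, 4, 20, 3, 2, 8, 5, 17, 13, 9, 22, 6, 26, 11, 19, 25, 18, 14, 15, 1, 21, 10, 24]
rank  pair      lcp
   1  s[27:],s[12:]  1  'a'
   2  s[12:],s[0:]  1  'a'
   3  s[0:],s[23:]  2  'ag'
   4  s[23:],s[28:]  0  ''
   5  s[28:],s[7:]  1  'b'
   6  s[7:],s[16:]  2  'bd'
   7  s[16:],s[4:]  0  ''
   8  s[4:],s[20:]  1  'c'
   9  s[20:],s[3:]  0  ''
  10  s[3:],s[2:]  1  'd'
  11  s[2:],s[8:]  2  'dd'
  12  s[8:],s[5:]  1  'd'
  13  s[5:],s[17:]  1  'd'
  14  s[17:],s[13:]  2  'df'
  15  s[13:],s[9:]  1  'd'
  16  s[9:],s[22:]  0  ''
  17  s[22:],s[6:]  1  'e'
  18  s[6:],s[26:]  0  ''
  19  s[26:],s[11:]  2  'fa'
  20  s[11:],s[19:]  1  'f'
  21  s[19:],s[25:]  1  'f'
  22  s[25:],s[18:]  2  'ff'
  23  s[18:],s[14:]  1  'f'
  24  s[14:],s[15:]  0  ''
  25  s[15:],s[1:]  1  'g'
  26  s[1:],s[21:]  1  'g'
  27  s[21:],s[10:]  1  'g'
  28  s[10:],s[24:]  2  'gf'

n(n+1)/2 = 29·30/2 = 435
Σ LCP = 0 + 1 + 1 + 2 + 0 + 1 + 2 + 0 + 1 + 0 + 1 + 2 + 1 + 1 + 2 + 1 + 0 + 1 + 0 + 2 + 1 + 1 + 2 + 1 + 0 + 1 + 1 + 1 + 2 = 29
distinct = 435 − 29 = 406

406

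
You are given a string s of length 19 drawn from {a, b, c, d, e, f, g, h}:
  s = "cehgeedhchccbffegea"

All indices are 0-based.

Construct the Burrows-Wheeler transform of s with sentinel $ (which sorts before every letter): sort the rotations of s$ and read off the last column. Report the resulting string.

aecch$hegegfcfbehcde

rank  rotation              last
    0  $cehgeedhchccbffegea  a
    1  a$cehgeedhchccbffege  e
    2  bffegea$cehgeedhchcc  c
    3  cbffegea$cehgeedhchc  c
    4  ccbffegea$cehgeedhch  h
    5  cehgeedhchccbffegea$  $
    6  chccbffegea$cehgeedh  h
    7  dhchccbffegea$cehgee  e
    8  ea$cehgeedhchccbffeg  g
    9  edhchccbffegea$cehge  e
   10  eedhchccbffegea$cehg  g
   11  egea$cehgeedhchccbff  f
   12  ehgeedhchccbffegea$c  c
   13  fegea$cehgeedhchccbf  f
   14  ffegea$cehgeedhchccb  b
   15  gea$cehgeedhchccbffe  e
   16  geedhchccbffegea$ceh  h
   17  hccbffegea$cehgeedhc  c
   18  hchccbffegea$cehgeed  d
   19  hgeedhchccbffegea$ce  e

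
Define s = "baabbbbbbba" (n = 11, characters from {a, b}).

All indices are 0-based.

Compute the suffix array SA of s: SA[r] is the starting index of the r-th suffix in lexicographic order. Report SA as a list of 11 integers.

rank→(start, suffix):
  0 → (10, 'a')
  1 → (1, 'aabbbbbbba')
  2 → (2, 'abbbbbbba')
  3 → (9, 'ba')
  4 → (0, 'baabbbbbbba')
  5 → (8, 'bba')
  6 → (7, 'bbba')
  7 → (6, 'bbbba')
  8 → (5, 'bbbbba')
  9 → (4, 'bbbbbba')
  10 → (3, 'bbbbbbba')

[10, 1, 2, 9, 0, 8, 7, 6, 5, 4, 3]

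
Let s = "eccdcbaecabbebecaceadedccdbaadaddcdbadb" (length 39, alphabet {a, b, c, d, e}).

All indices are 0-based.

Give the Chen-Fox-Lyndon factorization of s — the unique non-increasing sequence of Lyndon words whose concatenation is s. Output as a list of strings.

emit factor 1: 'e' (i=0, period=1)
emit factor 2: 'ccd' (i=1, period=3)
emit factor 3: 'c' (i=4, period=1)
emit factor 4: 'b' (i=5, period=1)
emit factor 5: 'aec' (i=6, period=3)
emit factor 6: 'abbebecaceadedccdb' (i=9, period=18)
emit factor 7: 'aadaddcdbadb' (i=27, period=12)

["e", "ccd", "c", "b", "aec", "abbebecaceadedccdb", "aadaddcdbadb"]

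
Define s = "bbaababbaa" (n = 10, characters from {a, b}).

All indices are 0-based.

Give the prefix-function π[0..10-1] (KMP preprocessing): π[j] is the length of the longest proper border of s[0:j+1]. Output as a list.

[0, 1, 0, 0, 1, 0, 1, 2, 3, 4]

π[0] = 0
j=1 s[j]='b': π[1]=1 (border 'b')
j=2 s[j]='a': k: 1→0; π[2]=0 (border '')
j=3 s[j]='a': π[3]=0 (border '')
j=4 s[j]='b': π[4]=1 (border 'b')
j=5 s[j]='a': k: 1→0; π[5]=0 (border '')
j=6 s[j]='b': π[6]=1 (border 'b')
j=7 s[j]='b': π[7]=2 (border 'bb')
j=8 s[j]='a': π[8]=3 (border 'bba')
j=9 s[j]='a': π[9]=4 (border 'bbaa')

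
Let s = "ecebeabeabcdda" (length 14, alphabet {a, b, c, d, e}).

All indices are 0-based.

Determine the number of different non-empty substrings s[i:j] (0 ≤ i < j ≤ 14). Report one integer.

rank | idx | suffix
   0 |  13 | a
   1 |   8 | abcdda
   2 |   5 | abeabcdda
   3 |   9 | bcdda
   4 |   6 | beabcdda
   5 |   3 | beabeabcdda
   6 |  10 | cdda
   7 |   1 | cebeabeabcdda
   8 |  12 | da
   9 |  11 | dda
  10 |   7 | eabcdda
  11 |   4 | eabeabcdda
  12 |   2 | ebeabeabcdda
  13 |   0 | ecebeabeabcdda

SA = [13, 8, 5, 9, 6, 3, 10, 1, 12, 11, 7, 4, 2, 0]
[i] adj suffixes → lcp
  [1] 13/8 → 1 ('a')
  [2] 8/5 → 2 ('ab')
  [3] 5/9 → 0 ('')
  [4] 9/6 → 1 ('b')
  [5] 6/3 → 4 ('beab')
  [6] 3/10 → 0 ('')
  [7] 10/1 → 1 ('c')
  [8] 1/12 → 0 ('')
  [9] 12/11 → 1 ('d')
  [10] 11/7 → 0 ('')
  [11] 7/4 → 3 ('eab')
  [12] 4/2 → 1 ('e')
  [13] 2/0 → 1 ('e')

n(n+1)/2 = 14·15/2 = 105
Σ LCP = 0 + 1 + 2 + 0 + 1 + 4 + 0 + 1 + 0 + 1 + 0 + 3 + 1 + 1 = 15
distinct = 105 − 15 = 90

90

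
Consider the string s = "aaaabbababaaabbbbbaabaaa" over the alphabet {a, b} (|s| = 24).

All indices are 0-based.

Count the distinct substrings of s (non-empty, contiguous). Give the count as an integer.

237

sorted suffixes:
  #0 SA[0]=23  'a'
  #1 SA[1]=22  'aa'
  #2 SA[2]=21  'aaa'
  #3 SA[3]=0  'aaaabbababaaabbbbbaabaaa'
  #4 SA[4]=1  'aaabbababaaabbbbbaabaaa'
  #5 SA[5]=10  'aaabbbbbaabaaa'
  #6 SA[6]=18  'aabaaa'
  #7 SA[7]=2  'aabbababaaabbbbbaabaaa'
  #8 SA[8]=11  'aabbbbbaabaaa'
  #9 SA[9]=19  'abaaa'
  #10 SA[10]=8  'abaaabbbbbaabaaa'
  #11 SA[11]=6  'ababaaabbbbbaabaaa'
  #12 SA[12]=3  'abbababaaabbbbbaabaaa'
  #13 SA[13]=12  'abbbbbaabaaa'
  #14 SA[14]=20  'baaa'
  #15 SA[15]=9  'baaabbbbbaabaaa'
  #16 SA[16]=17  'baabaaa'
  #17 SA[17]=7  'babaaabbbbbaabaaa'
  #18 SA[18]=5  'bababaaabbbbbaabaaa'
  #19 SA[19]=16  'bbaabaaa'
  #20 SA[20]=4  'bbababaaabbbbbaabaaa'
  #21 SA[21]=15  'bbbaabaaa'
  #22 SA[22]=14  'bbbbaabaaa'
  #23 SA[23]=13  'bbbbbaabaaa'

SA = [23, 22, 21, 0, 1, 10, 18, 2, 11, 19, 8, 6, 3, 12, 20, 9, 17, 7, 5, 16, 4, 15, 14, 13]
i: (SA[i-1],SA[i]) lcp shared
  1: (23,22) 1 'a'
  2: (22,21) 2 'aa'
  3: (21,0) 3 'aaa'
  4: (0,1) 3 'aaa'
  5: (1,10) 5 'aaabb'
  6: (10,18) 2 'aa'
  7: (18,2) 3 'aab'
  8: (2,11) 4 'aabb'
  9: (11,19) 1 'a'
  10: (19,8) 5 'abaaa'
  11: (8,6) 3 'aba'
  12: (6,3) 2 'ab'
  13: (3,12) 3 'abb'
  14: (12,20) 0 ''
  15: (20,9) 4 'baaa'
  16: (9,17) 3 'baa'
  17: (17,7) 2 'ba'
  18: (7,5) 4 'baba'
  19: (5,16) 1 'b'
  20: (16,4) 3 'bba'
  21: (4,15) 2 'bb'
  22: (15,14) 3 'bbb'
  23: (14,13) 4 'bbbb'

n(n+1)/2 = 24·25/2 = 300
Σ LCP = 0 + 1 + 2 + 3 + 3 + 5 + 2 + 3 + 4 + 1 + 5 + 3 + 2 + 3 + 0 + 4 + 3 + 2 + 4 + 1 + 3 + 2 + 3 + 4 = 63
distinct = 300 − 63 = 237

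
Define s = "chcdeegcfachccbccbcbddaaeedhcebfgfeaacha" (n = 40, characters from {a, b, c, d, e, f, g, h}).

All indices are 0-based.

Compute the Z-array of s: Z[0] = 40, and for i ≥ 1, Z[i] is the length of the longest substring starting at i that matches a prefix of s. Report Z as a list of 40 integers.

Z[0]=40
i=1: outside box; Z[1]=0
i=2: outside box; Z[2]=1 scan→box=[2,3)
i=3: outside box; Z[3]=0
i=4: outside box; Z[4]=0
i=5: outside box; Z[5]=0
i=6: outside box; Z[6]=0
i=7: outside box; Z[7]=1 scan→box=[7,8)
i=8: outside box; Z[8]=0
i=9: outside box; Z[9]=0
i=10: outside box; Z[10]=3 scan→box=[10,13)
i=11: min(r-i=2, Z[1]=0)=0; Z[11]=0
i=12: min(r-i=1, Z[2]=1)=1; Z[12]=1
i=13: outside box; Z[13]=1 scan→box=[13,14)
i=14: outside box; Z[14]=0
i=15: outside box; Z[15]=1 scan→box=[15,16)
i=16: outside box; Z[16]=1 scan→box=[16,17)
i=17: outside box; Z[17]=0
i=18: outside box; Z[18]=1 scan→box=[18,19)
i=19: outside box; Z[19]=0
i=20: outside box; Z[20]=0
i=21: outside box; Z[21]=0
i=22: outside box; Z[22]=0
i=23: outside box; Z[23]=0
i=24: outside box; Z[24]=0
i=25: outside box; Z[25]=0
i=26: outside box; Z[26]=0
i=27: outside box; Z[27]=0
i=28: outside box; Z[28]=1 scan→box=[28,29)
i=29: outside box; Z[29]=0
i=30: outside box; Z[30]=0
i=31: outside box; Z[31]=0
i=32: outside box; Z[32]=0
i=33: outside box; Z[33]=0
i=34: outside box; Z[34]=0
i=35: outside box; Z[35]=0
i=36: outside box; Z[36]=0
i=37: outside box; Z[37]=2 scan→box=[37,39)
i=38: min(r-i=1, Z[1]=0)=0; Z[38]=0
i=39: outside box; Z[39]=0

[40, 0, 1, 0, 0, 0, 0, 1, 0, 0, 3, 0, 1, 1, 0, 1, 1, 0, 1, 0, 0, 0, 0, 0, 0, 0, 0, 0, 1, 0, 0, 0, 0, 0, 0, 0, 0, 2, 0, 0]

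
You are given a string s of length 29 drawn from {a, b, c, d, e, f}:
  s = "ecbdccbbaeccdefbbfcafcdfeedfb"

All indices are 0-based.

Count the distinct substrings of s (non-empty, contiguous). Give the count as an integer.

rank→(start, suffix):
  0 → (8, 'aeccdefbbfcafcdfeedfb')
  1 → (19, 'afcdfeedfb')
  2 → (28, 'b')
  3 → (7, 'baeccdefbbfcafcdfeedfb')
  4 → (6, 'bbaeccdefbbfcafcdfeedfb')
  5 → (15, 'bbfcafcdfeedfb')
  6 → (2, 'bdccbbaeccdefbbfcafcdfeedfb')
  7 → (16, 'bfcafcdfeedfb')
  8 → (18, 'cafcdfeedfb')
  9 → (5, 'cbbaeccdefbbfcafcdfeedfb')
  10 → (1, 'cbdccbbaeccdefbbfcafcdfeedfb')
  11 → (4, 'ccbbaeccdefbbfcafcdfeedfb')
  12 → (10, 'ccdefbbfcafcdfeedfb')
  13 → (11, 'cdefbbfcafcdfeedfb')
  14 → (21, 'cdfeedfb')
  15 → (3, 'dccbbaeccdefbbfcafcdfeedfb')
  16 → (12, 'defbbfcafcdfeedfb')
  17 → (26, 'dfb')
  18 → (22, 'dfeedfb')
  19 → (0, 'ecbdccbbaeccdefbbfcafcdfeedfb')
  20 → (9, 'eccdefbbfcafcdfeedfb')
  21 → (25, 'edfb')
  22 → (24, 'eedfb')
  23 → (13, 'efbbfcafcdfeedfb')
  24 → (27, 'fb')
  25 → (14, 'fbbfcafcdfeedfb')
  26 → (17, 'fcafcdfeedfb')
  27 → (20, 'fcdfeedfb')
  28 → (23, 'feedfb')

SA = [8, 19, 28, 7, 6, 15, 2, 16, 18, 5, 1, 4, 10, 11, 21, 3, 12, 26, 22, 0, 9, 25, 24, 13, 27, 14, 17, 20, 23]
i: (SA[i-1],SA[i]) lcp shared
  1: (8,19) 1 'a'
  2: (19,28) 0 ''
  3: (28,7) 1 'b'
  4: (7,6) 1 'b'
  5: (6,15) 2 'bb'
  6: (15,2) 1 'b'
  7: (2,16) 1 'b'
  8: (16,18) 0 ''
  9: (18,5) 1 'c'
  10: (5,1) 2 'cb'
  11: (1,4) 1 'c'
  12: (4,10) 2 'cc'
  13: (10,11) 1 'c'
  14: (11,21) 2 'cd'
  15: (21,3) 0 ''
  16: (3,12) 1 'd'
  17: (12,26) 1 'd'
  18: (26,22) 2 'df'
  19: (22,0) 0 ''
  20: (0,9) 2 'ec'
  21: (9,25) 1 'e'
  22: (25,24) 1 'e'
  23: (24,13) 1 'e'
  24: (13,27) 0 ''
  25: (27,14) 2 'fb'
  26: (14,17) 1 'f'
  27: (17,20) 2 'fc'
  28: (20,23) 1 'f'

n(n+1)/2 = 29·30/2 = 435
Σ LCP = 0 + 1 + 0 + 1 + 1 + 2 + 1 + 1 + 0 + 1 + 2 + 1 + 2 + 1 + 2 + 0 + 1 + 1 + 2 + 0 + 2 + 1 + 1 + 1 + 0 + 2 + 1 + 2 + 1 = 31
distinct = 435 − 31 = 404

404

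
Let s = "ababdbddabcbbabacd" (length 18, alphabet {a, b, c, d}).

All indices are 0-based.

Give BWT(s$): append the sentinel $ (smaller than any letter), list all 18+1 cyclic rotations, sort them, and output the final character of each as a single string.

rank  rotation             last
    0  $ababdbddabcbbabacd  d
    1  ababdbddabcbbabacd$  $
    2  abacd$ababdbddabcbb  b
    3  abcbbabacd$ababdbdd  d
    4  abdbddabcbbabacd$ab  b
    5  acd$ababdbddabcbbab  b
    6  babacd$ababdbddabcb  b
    7  babdbddabcbbabacd$a  a
    8  bacd$ababdbddabcbba  a
    9  bbabacd$ababdbddabc  c
   10  bcbbabacd$ababdbdda  a
   11  bdbddabcbbabacd$aba  a
   12  bddabcbbabacd$ababd  d
   13  cbbabacd$ababdbddab  b
   14  cd$ababdbddabcbbaba  a
   15  d$ababdbddabcbbabac  c
   16  dabcbbabacd$ababdbd  d
   17  dbddabcbbabacd$abab  b
   18  ddabcbbabacd$ababdb  b

d$bdbbbaacaadbacdbb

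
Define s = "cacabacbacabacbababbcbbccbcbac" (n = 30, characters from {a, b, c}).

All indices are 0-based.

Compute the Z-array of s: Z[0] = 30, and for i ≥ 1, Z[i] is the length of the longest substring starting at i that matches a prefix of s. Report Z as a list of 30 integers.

[30, 0, 2, 0, 0, 0, 1, 0, 0, 2, 0, 0, 0, 1, 0, 0, 0, 0, 0, 0, 1, 0, 0, 1, 1, 0, 1, 0, 0, 1]

Z[0]=30
i=1: outside box; Z[1]=0
i=2: outside box; Z[2]=2 grow→box=[2,4)
i=3: min(r-i=1, Z[1]=0)=0; Z[3]=0
i=4: outside box; Z[4]=0
i=5: outside box; Z[5]=0
i=6: outside box; Z[6]=1 grow→box=[6,7)
i=7: outside box; Z[7]=0
i=8: outside box; Z[8]=0
i=9: outside box; Z[9]=2 grow→box=[9,11)
i=10: min(r-i=1, Z[1]=0)=0; Z[10]=0
i=11: outside box; Z[11]=0
i=12: outside box; Z[12]=0
i=13: outside box; Z[13]=1 grow→box=[13,14)
i=14: outside box; Z[14]=0
i=15: outside box; Z[15]=0
i=16: outside box; Z[16]=0
i=17: outside box; Z[17]=0
i=18: outside box; Z[18]=0
i=19: outside box; Z[19]=0
i=20: outside box; Z[20]=1 grow→box=[20,21)
i=21: outside box; Z[21]=0
i=22: outside box; Z[22]=0
i=23: outside box; Z[23]=1 grow→box=[23,24)
i=24: outside box; Z[24]=1 grow→box=[24,25)
i=25: outside box; Z[25]=0
i=26: outside box; Z[26]=1 grow→box=[26,27)
i=27: outside box; Z[27]=0
i=28: outside box; Z[28]=0
i=29: outside box; Z[29]=1 grow→box=[29,30)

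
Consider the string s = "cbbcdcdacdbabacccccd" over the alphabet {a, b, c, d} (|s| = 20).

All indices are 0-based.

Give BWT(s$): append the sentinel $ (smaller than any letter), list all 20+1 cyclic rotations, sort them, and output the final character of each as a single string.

rank  rotation               last
    0  $cbbcdcdacdbabacccccd  d
    1  abacccccd$cbbcdcdacdb  b
    2  acccccd$cbbcdcdacdbab  b
    3  acdbabacccccd$cbbcdcd  d
    4  babacccccd$cbbcdcdacd  d
    5  bacccccd$cbbcdcdacdba  a
    6  bbcdcdacdbabacccccd$c  c
    7  bcdcdacdbabacccccd$cb  b
    8  cbbcdcdacdbabacccccd$  $
    9  cccccd$cbbcdcdacdbaba  a
   10  ccccd$cbbcdcdacdbabac  c
   11  cccd$cbbcdcdacdbabacc  c
   12  ccd$cbbcdcdacdbabaccc  c
   13  cd$cbbcdcdacdbabacccc  c
   14  cdacdbabacccccd$cbbcd  d
   15  cdbabacccccd$cbbcdcda  a
   16  cdcdacdbabacccccd$cbb  b
   17  d$cbbcdcdacdbabaccccc  c
   18  dacdbabacccccd$cbbcdc  c
   19  dbabacccccd$cbbcdcdac  c
   20  dcdacdbabacccccd$cbbc  c

dbbddacb$accccdabcccc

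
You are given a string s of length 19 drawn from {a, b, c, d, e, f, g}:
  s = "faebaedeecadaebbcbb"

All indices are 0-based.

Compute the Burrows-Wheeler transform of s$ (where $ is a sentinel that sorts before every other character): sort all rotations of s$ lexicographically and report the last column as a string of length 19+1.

rank  rotation              last
    0  $faebaedeecadaebbcbb  b
    1  adaebbcbb$faebaedeec  c
    2  aebaedeecadaebbcbb$f  f
    3  aebbcbb$faebaedeecad  d
    4  aedeecadaebbcbb$faeb  b
    5  b$faebaedeecadaebbcb  b
    6  baedeecadaebbcbb$fae  e
    7  bb$faebaedeecadaebbc  c
    8  bbcbb$faebaedeecadae  e
    9  bcbb$faebaedeecadaeb  b
   10  cadaebbcbb$faebaedee  e
   11  cbb$faebaedeecadaebb  b
   12  daebbcbb$faebaedeeca  a
   13  deecadaebbcbb$faebae  e
   14  ebaedeecadaebbcbb$fa  a
   15  ebbcbb$faebaedeecada  a
   16  ecadaebbcbb$faebaede  e
   17  edeecadaebbcbb$faeba  a
   18  eecadaebbcbb$faebaed  d
   19  faebaedeecadaebbcbb$  $

bcfdbbecebebaeaaead$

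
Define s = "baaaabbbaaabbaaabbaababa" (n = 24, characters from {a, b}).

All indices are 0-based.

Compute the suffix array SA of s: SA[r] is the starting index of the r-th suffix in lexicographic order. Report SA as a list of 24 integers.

rank→(start, suffix):
  0 → (23, 'a')
  1 → (1, 'aaaabbbaaabbaaabbaababa')
  2 → (8, 'aaabbaaabbaababa')
  3 → (13, 'aaabbaababa')
  4 → (2, 'aaabbbaaabbaaabbaababa')
  5 → (18, 'aababa')
  6 → (9, 'aabbaaabbaababa')
  7 → (14, 'aabbaababa')
  8 → (3, 'aabbbaaabbaaabbaababa')
  9 → (21, 'aba')
  10 → (19, 'ababa')
  11 → (10, 'abbaaabbaababa')
  12 → (15, 'abbaababa')
  13 → (4, 'abbbaaabbaaabbaababa')
  14 → (22, 'ba')
  15 → (0, 'baaaabbbaaabbaaabbaababa')
  16 → (7, 'baaabbaaabbaababa')
  17 → (12, 'baaabbaababa')
  18 → (17, 'baababa')
  19 → (20, 'baba')
  20 → (6, 'bbaaabbaaabbaababa')
  21 → (11, 'bbaaabbaababa')
  22 → (16, 'bbaababa')
  23 → (5, 'bbbaaabbaaabbaababa')

[23, 1, 8, 13, 2, 18, 9, 14, 3, 21, 19, 10, 15, 4, 22, 0, 7, 12, 17, 20, 6, 11, 16, 5]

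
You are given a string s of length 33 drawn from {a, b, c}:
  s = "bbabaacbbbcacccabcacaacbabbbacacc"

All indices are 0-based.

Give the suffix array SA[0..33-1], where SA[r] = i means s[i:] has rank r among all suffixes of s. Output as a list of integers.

rank→(start, suffix):
  0 → (20, 'aacbabbbacacc')
  1 → (4, 'aacbbbcacccabcacaacbabbbacacc')
  2 → (2, 'abaacbbbcacccabcacaacbabbbacacc')
  3 → (24, 'abbbacacc')
  4 → (15, 'abcacaacbabbbacacc')
  5 → (18, 'acaacbabbbacacc')
  6 → (28, 'acacc')
  7 → (21, 'acbabbbacacc')
  8 → (5, 'acbbbcacccabcacaacbabbbacacc')
  9 → (30, 'acc')
  10 → (11, 'acccabcacaacbabbbacacc')
  11 → (3, 'baacbbbcacccabcacaacbabbbacacc')
  12 → (1, 'babaacbbbcacccabcacaacbabbbacacc')
  13 → (23, 'babbbacacc')
  14 → (27, 'bacacc')
  15 → (0, 'bbabaacbbbcacccabcacaacbabbbacacc')
  16 → (26, 'bbacacc')
  17 → (25, 'bbbacacc')
  18 → (7, 'bbbcacccabcacaacbabbbacacc')
  19 → (8, 'bbcacccabcacaacbabbbacacc')
  20 → (16, 'bcacaacbabbbacacc')
  21 → (9, 'bcacccabcacaacbabbbacacc')
  22 → (32, 'c')
  23 → (19, 'caacbabbbacacc')
  24 → (14, 'cabcacaacbabbbacacc')
  25 → (17, 'cacaacbabbbacacc')
  26 → (29, 'cacc')
  27 → (10, 'cacccabcacaacbabbbacacc')
  28 → (22, 'cbabbbacacc')
  29 → (6, 'cbbbcacccabcacaacbabbbacacc')
  30 → (31, 'cc')
  31 → (13, 'ccabcacaacbabbbacacc')
  32 → (12, 'cccabcacaacbabbbacacc')

[20, 4, 2, 24, 15, 18, 28, 21, 5, 30, 11, 3, 1, 23, 27, 0, 26, 25, 7, 8, 16, 9, 32, 19, 14, 17, 29, 10, 22, 6, 31, 13, 12]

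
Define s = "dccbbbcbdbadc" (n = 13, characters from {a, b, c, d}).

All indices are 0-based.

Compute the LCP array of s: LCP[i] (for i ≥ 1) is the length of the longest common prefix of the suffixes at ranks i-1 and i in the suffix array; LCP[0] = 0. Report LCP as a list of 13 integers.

[0, 0, 1, 2, 1, 1, 0, 1, 2, 1, 0, 1, 2]

rank→(start, suffix):
  0 → (10, 'adc')
  1 → (9, 'badc')
  2 → (3, 'bbbcbdbadc')
  3 → (4, 'bbcbdbadc')
  4 → (5, 'bcbdbadc')
  5 → (7, 'bdbadc')
  6 → (12, 'c')
  7 → (2, 'cbbbcbdbadc')
  8 → (6, 'cbdbadc')
  9 → (1, 'ccbbbcbdbadc')
  10 → (8, 'dbadc')
  11 → (11, 'dc')
  12 → (0, 'dccbbbcbdbadc')

SA = [10, 9, 3, 4, 5, 7, 12, 2, 6, 1, 8, 11, 0]
[i] adj suffixes → lcp
  [1] 10/9 → 0 ('')
  [2] 9/3 → 1 ('b')
  [3] 3/4 → 2 ('bb')
  [4] 4/5 → 1 ('b')
  [5] 5/7 → 1 ('b')
  [6] 7/12 → 0 ('')
  [7] 12/2 → 1 ('c')
  [8] 2/6 → 2 ('cb')
  [9] 6/1 → 1 ('c')
  [10] 1/8 → 0 ('')
  [11] 8/11 → 1 ('d')
  [12] 11/0 → 2 ('dc')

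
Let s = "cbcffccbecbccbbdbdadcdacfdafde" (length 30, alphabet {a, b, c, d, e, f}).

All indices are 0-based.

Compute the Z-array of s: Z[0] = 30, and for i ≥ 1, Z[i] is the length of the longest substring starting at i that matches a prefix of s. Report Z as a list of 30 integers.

Z[0]=30
i=1: i≥r, start 0; Z[1]=0
i=2: i≥r, start 0; Z[2]=1 scan→box=[2,3)
i=3: i≥r, start 0; Z[3]=0
i=4: i≥r, start 0; Z[4]=0
i=5: i≥r, start 0; Z[5]=1 scan→box=[5,6)
i=6: i≥r, start 0; Z[6]=2 scan→box=[6,8)
i=7: min(r-i=1, Z[1]=0)=0; Z[7]=0
i=8: i≥r, start 0; Z[8]=0
i=9: i≥r, start 0; Z[9]=3 scan→box=[9,12)
i=10: min(r-i=2, Z[1]=0)=0; Z[10]=0
i=11: min(r-i=1, Z[2]=1)=1; Z[11]=1
i=12: i≥r, start 0; Z[12]=2 scan→box=[12,14)
i=13: min(r-i=1, Z[1]=0)=0; Z[13]=0
i=14: i≥r, start 0; Z[14]=0
i=15: i≥r, start 0; Z[15]=0
i=16: i≥r, start 0; Z[16]=0
i=17: i≥r, start 0; Z[17]=0
i=18: i≥r, start 0; Z[18]=0
i=19: i≥r, start 0; Z[19]=0
i=20: i≥r, start 0; Z[20]=1 scan→box=[20,21)
i=21: i≥r, start 0; Z[21]=0
i=22: i≥r, start 0; Z[22]=0
i=23: i≥r, start 0; Z[23]=1 scan→box=[23,24)
i=24: i≥r, start 0; Z[24]=0
i=25: i≥r, start 0; Z[25]=0
i=26: i≥r, start 0; Z[26]=0
i=27: i≥r, start 0; Z[27]=0
i=28: i≥r, start 0; Z[28]=0
i=29: i≥r, start 0; Z[29]=0

[30, 0, 1, 0, 0, 1, 2, 0, 0, 3, 0, 1, 2, 0, 0, 0, 0, 0, 0, 0, 1, 0, 0, 1, 0, 0, 0, 0, 0, 0]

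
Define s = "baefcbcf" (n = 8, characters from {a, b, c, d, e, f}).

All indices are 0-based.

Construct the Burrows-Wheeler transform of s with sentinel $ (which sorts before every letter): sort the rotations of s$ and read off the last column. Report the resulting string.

fb$cfbace

rank  rotation   last
    0  $baefcbcf  f
    1  aefcbcf$b  b
    2  baefcbcf$  $
    3  bcf$baefc  c
    4  cbcf$baef  f
    5  cf$baefcb  b
    6  efcbcf$ba  a
    7  f$baefcbc  c
    8  fcbcf$bae  e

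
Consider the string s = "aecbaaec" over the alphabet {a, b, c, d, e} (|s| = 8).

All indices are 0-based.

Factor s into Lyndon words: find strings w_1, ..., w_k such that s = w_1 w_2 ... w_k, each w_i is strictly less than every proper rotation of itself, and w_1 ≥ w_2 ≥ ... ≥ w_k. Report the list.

emit factor 1: 'aecb' (i=0, period=4)
emit factor 2: 'aaec' (i=4, period=4)

["aecb", "aaec"]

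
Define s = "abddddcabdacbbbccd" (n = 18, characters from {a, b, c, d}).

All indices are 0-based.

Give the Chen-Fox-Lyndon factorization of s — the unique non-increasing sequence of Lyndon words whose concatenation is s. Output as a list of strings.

emit factor 1: 'abddddc' (i=0, period=7)
emit factor 2: 'abdacbbbccd' (i=7, period=11)

["abddddc", "abdacbbbccd"]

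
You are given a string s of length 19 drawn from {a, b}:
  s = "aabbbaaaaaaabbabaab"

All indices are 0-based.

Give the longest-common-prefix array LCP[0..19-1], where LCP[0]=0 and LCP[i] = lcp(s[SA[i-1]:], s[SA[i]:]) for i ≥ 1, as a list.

sorted suffixes:
  #0 SA[0]=5  'aaaaaaabbabaab'
  #1 SA[1]=6  'aaaaaabbabaab'
  #2 SA[2]=7  'aaaaabbabaab'
  #3 SA[3]=8  'aaaabbabaab'
  #4 SA[4]=9  'aaabbabaab'
  #5 SA[5]=16  'aab'
  #6 SA[6]=10  'aabbabaab'
  #7 SA[7]=0  'aabbbaaaaaaabbabaab'
  #8 SA[8]=17  'ab'
  #9 SA[9]=14  'abaab'
  #10 SA[10]=11  'abbabaab'
  #11 SA[11]=1  'abbbaaaaaaabbabaab'
  #12 SA[12]=18  'b'
  #13 SA[13]=4  'baaaaaaabbabaab'
  #14 SA[14]=15  'baab'
  #15 SA[15]=13  'babaab'
  #16 SA[16]=3  'bbaaaaaaabbabaab'
  #17 SA[17]=12  'bbabaab'
  #18 SA[18]=2  'bbbaaaaaaabbabaab'

SA = [5, 6, 7, 8, 9, 16, 10, 0, 17, 14, 11, 1, 18, 4, 15, 13, 3, 12, 2]
[i] adj suffixes → lcp
  [1] 5/6 → 6 ('aaaaaa')
  [2] 6/7 → 5 ('aaaaa')
  [3] 7/8 → 4 ('aaaa')
  [4] 8/9 → 3 ('aaa')
  [5] 9/16 → 2 ('aa')
  [6] 16/10 → 3 ('aab')
  [7] 10/0 → 4 ('aabb')
  [8] 0/17 → 1 ('a')
  [9] 17/14 → 2 ('ab')
  [10] 14/11 → 2 ('ab')
  [11] 11/1 → 3 ('abb')
  [12] 1/18 → 0 ('')
  [13] 18/4 → 1 ('b')
  [14] 4/15 → 3 ('baa')
  [15] 15/13 → 2 ('ba')
  [16] 13/3 → 1 ('b')
  [17] 3/12 → 3 ('bba')
  [18] 12/2 → 2 ('bb')

[0, 6, 5, 4, 3, 2, 3, 4, 1, 2, 2, 3, 0, 1, 3, 2, 1, 3, 2]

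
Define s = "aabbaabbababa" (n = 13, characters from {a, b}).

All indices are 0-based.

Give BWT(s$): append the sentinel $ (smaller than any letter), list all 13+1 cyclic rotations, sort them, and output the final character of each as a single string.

ab$bbbaaababaa

rank  rotation        last
    0  $aabbaabbababa  a
    1  a$aabbaabbabab  b
    2  aabbaabbababa$  $
    3  aabbababa$aabb  b
    4  aba$aabbaabbab  b
    5  ababa$aabbaabb  b
    6  abbaabbababa$a  a
    7  abbababa$aabba  a
    8  ba$aabbaabbaba  a
    9  baabbababa$aab  b
   10  baba$aabbaabba  a
   11  bababa$aabbaab  b
   12  bbaabbababa$aa  a
   13  bbababa$aabbaa  a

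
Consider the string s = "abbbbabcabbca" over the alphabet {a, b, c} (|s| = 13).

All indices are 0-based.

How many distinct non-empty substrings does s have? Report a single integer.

71

rank | idx | suffix
   0 |  12 | a
   1 |   0 | abbbbabcabbca
   2 |   8 | abbca
   3 |   5 | abcabbca
   4 |   4 | babcabbca
   5 |   3 | bbabcabbca
   6 |   2 | bbbabcabbca
   7 |   1 | bbbbabcabbca
   8 |   9 | bbca
   9 |  10 | bca
  10 |   6 | bcabbca
  11 |  11 | ca
  12 |   7 | cabbca

SA = [12, 0, 8, 5, 4, 3, 2, 1, 9, 10, 6, 11, 7]
[i] adj suffixes → lcp
  [1] 12/0 → 1 ('a')
  [2] 0/8 → 3 ('abb')
  [3] 8/5 → 2 ('ab')
  [4] 5/4 → 0 ('')
  [5] 4/3 → 1 ('b')
  [6] 3/2 → 2 ('bb')
  [7] 2/1 → 3 ('bbb')
  [8] 1/9 → 2 ('bb')
  [9] 9/10 → 1 ('b')
  [10] 10/6 → 3 ('bca')
  [11] 6/11 → 0 ('')
  [12] 11/7 → 2 ('ca')

n(n+1)/2 = 13·14/2 = 91
Σ LCP = 0 + 1 + 3 + 2 + 0 + 1 + 2 + 3 + 2 + 1 + 3 + 0 + 2 = 20
distinct = 91 − 20 = 71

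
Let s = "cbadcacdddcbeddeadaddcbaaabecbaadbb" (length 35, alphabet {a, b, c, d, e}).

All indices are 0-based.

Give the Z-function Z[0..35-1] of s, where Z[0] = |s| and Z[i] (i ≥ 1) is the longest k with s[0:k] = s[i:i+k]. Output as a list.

Z[0]=35
i=1: outside box; Z[1]=0
i=2: outside box; Z[2]=0
i=3: outside box; Z[3]=0
i=4: outside box; Z[4]=1 scan→box=[4,5)
i=5: outside box; Z[5]=0
i=6: outside box; Z[6]=1 scan→box=[6,7)
i=7: outside box; Z[7]=0
i=8: outside box; Z[8]=0
i=9: outside box; Z[9]=0
i=10: outside box; Z[10]=2 scan→box=[10,12)
i=11: min(r-i=1, Z[1]=0)=0; Z[11]=0
i=12: outside box; Z[12]=0
i=13: outside box; Z[13]=0
i=14: outside box; Z[14]=0
i=15: outside box; Z[15]=0
i=16: outside box; Z[16]=0
i=17: outside box; Z[17]=0
i=18: outside box; Z[18]=0
i=19: outside box; Z[19]=0
i=20: outside box; Z[20]=0
i=21: outside box; Z[21]=3 scan→box=[21,24)
i=22: min(r-i=2, Z[1]=0)=0; Z[22]=0
i=23: min(r-i=1, Z[2]=0)=0; Z[23]=0
i=24: outside box; Z[24]=0
i=25: outside box; Z[25]=0
i=26: outside box; Z[26]=0
i=27: outside box; Z[27]=0
i=28: outside box; Z[28]=3 scan→box=[28,31)
i=29: min(r-i=2, Z[1]=0)=0; Z[29]=0
i=30: min(r-i=1, Z[2]=0)=0; Z[30]=0
i=31: outside box; Z[31]=0
i=32: outside box; Z[32]=0
i=33: outside box; Z[33]=0
i=34: outside box; Z[34]=0

[35, 0, 0, 0, 1, 0, 1, 0, 0, 0, 2, 0, 0, 0, 0, 0, 0, 0, 0, 0, 0, 3, 0, 0, 0, 0, 0, 0, 3, 0, 0, 0, 0, 0, 0]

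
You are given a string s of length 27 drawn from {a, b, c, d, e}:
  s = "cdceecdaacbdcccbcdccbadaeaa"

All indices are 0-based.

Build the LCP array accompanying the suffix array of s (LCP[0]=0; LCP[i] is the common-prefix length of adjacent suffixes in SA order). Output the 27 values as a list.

[0, 1, 2, 1, 1, 1, 0, 1, 1, 0, 2, 2, 1, 3, 2, 1, 2, 3, 1, 0, 2, 1, 3, 2, 0, 1, 1]

rank | idx | suffix
   0 |  26 | a
   1 |  25 | aa
   2 |   7 | aacbdcccbcdccbadaeaa
   3 |   8 | acbdcccbcdccbadaeaa
   4 |  21 | adaeaa
   5 |  23 | aeaa
   6 |  20 | badaeaa
   7 |  15 | bcdccbadaeaa
   8 |  10 | bdcccbcdccbadaeaa
   9 |  19 | cbadaeaa
  10 |  14 | cbcdccbadaeaa
  11 |   9 | cbdcccbcdccbadaeaa
  12 |  18 | ccbadaeaa
  13 |  13 | ccbcdccbadaeaa
  14 |  12 | cccbcdccbadaeaa
  15 |   5 | cdaacbdcccbcdccbadaeaa
  16 |  16 | cdccbadaeaa
  17 |   0 | cdceecdaacbdcccbcdccbadaeaa
  18 |   2 | ceecdaacbdcccbcdccbadaeaa
  19 |   6 | daacbdcccbcdccbadaeaa
  20 |  22 | daeaa
  21 |  17 | dccbadaeaa
  22 |  11 | dcccbcdccbadaeaa
  23 |   1 | dceecdaacbdcccbcdccbadaeaa
  24 |  24 | eaa
  25 |   4 | ecdaacbdcccbcdccbadaeaa
  26 |   3 | eecdaacbdcccbcdccbadaeaa

SA = [26, 25, 7, 8, 21, 23, 20, 15, 10, 19, 14, 9, 18, 13, 12, 5, 16, 0, 2, 6, 22, 17, 11, 1, 24, 4, 3]
[i] adj suffixes → lcp
  [1] 26/25 → 1 ('a')
  [2] 25/7 → 2 ('aa')
  [3] 7/8 → 1 ('a')
  [4] 8/21 → 1 ('a')
  [5] 21/23 → 1 ('a')
  [6] 23/20 → 0 ('')
  [7] 20/15 → 1 ('b')
  [8] 15/10 → 1 ('b')
  [9] 10/19 → 0 ('')
  [10] 19/14 → 2 ('cb')
  [11] 14/9 → 2 ('cb')
  [12] 9/18 → 1 ('c')
  [13] 18/13 → 3 ('ccb')
  [14] 13/12 → 2 ('cc')
  [15] 12/5 → 1 ('c')
  [16] 5/16 → 2 ('cd')
  [17] 16/0 → 3 ('cdc')
  [18] 0/2 → 1 ('c')
  [19] 2/6 → 0 ('')
  [20] 6/22 → 2 ('da')
  [21] 22/17 → 1 ('d')
  [22] 17/11 → 3 ('dcc')
  [23] 11/1 → 2 ('dc')
  [24] 1/24 → 0 ('')
  [25] 24/4 → 1 ('e')
  [26] 4/3 → 1 ('e')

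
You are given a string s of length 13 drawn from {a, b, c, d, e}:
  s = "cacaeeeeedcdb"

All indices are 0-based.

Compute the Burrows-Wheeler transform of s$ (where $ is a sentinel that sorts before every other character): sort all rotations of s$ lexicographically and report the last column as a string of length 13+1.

rank  rotation        last
    0  $cacaeeeeedcdb  b
    1  acaeeeeedcdb$c  c
    2  aeeeeedcdb$cac  c
    3  b$cacaeeeeedcd  d
    4  cacaeeeeedcdb$  $
    5  caeeeeedcdb$ca  a
    6  cdb$cacaeeeeed  d
    7  db$cacaeeeeedc  c
    8  dcdb$cacaeeeee  e
    9  edcdb$cacaeeee  e
   10  eedcdb$cacaeee  e
   11  eeedcdb$cacaee  e
   12  eeeedcdb$cacae  e
   13  eeeeedcdb$caca  a

bccd$adceeeeea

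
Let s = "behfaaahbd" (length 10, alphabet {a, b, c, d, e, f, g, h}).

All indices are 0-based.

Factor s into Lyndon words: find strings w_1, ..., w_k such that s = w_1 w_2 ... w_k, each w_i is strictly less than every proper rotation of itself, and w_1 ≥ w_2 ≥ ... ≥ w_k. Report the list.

emit factor 1: 'behf' (i=0, period=4)
emit factor 2: 'aaahbd' (i=4, period=6)

["behf", "aaahbd"]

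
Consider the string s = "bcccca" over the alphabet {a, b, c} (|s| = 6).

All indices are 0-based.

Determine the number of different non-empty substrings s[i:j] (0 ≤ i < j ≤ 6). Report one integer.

15

sorted suffixes:
  #0 SA[0]=5  'a'
  #1 SA[1]=0  'bcccca'
  #2 SA[2]=4  'ca'
  #3 SA[3]=3  'cca'
  #4 SA[4]=2  'ccca'
  #5 SA[5]=1  'cccca'

SA = [5, 0, 4, 3, 2, 1]
[i] adj suffixes → lcp
  [1] 5/0 → 0 ('')
  [2] 0/4 → 0 ('')
  [3] 4/3 → 1 ('c')
  [4] 3/2 → 2 ('cc')
  [5] 2/1 → 3 ('ccc')

n(n+1)/2 = 6·7/2 = 21
Σ LCP = 0 + 0 + 0 + 1 + 2 + 3 = 6
distinct = 21 − 6 = 15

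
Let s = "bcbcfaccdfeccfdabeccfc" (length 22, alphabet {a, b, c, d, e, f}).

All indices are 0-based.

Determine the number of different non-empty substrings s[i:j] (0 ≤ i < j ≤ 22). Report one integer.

228

rank | idx | suffix
   0 |  15 | abeccfc
   1 |   5 | accdfeccfdabeccfc
   2 |   0 | bcbcfaccdfeccfdabeccfc
   3 |   2 | bcfaccdfeccfdabeccfc
   4 |  16 | beccfc
   5 |  21 | c
   6 |   1 | cbcfaccdfeccfdabeccfc
   7 |   6 | ccdfeccfdabeccfc
   8 |  18 | ccfc
   9 |  11 | ccfdabeccfc
  10 |   7 | cdfeccfdabeccfc
  11 |   3 | cfaccdfeccfdabeccfc
  12 |  19 | cfc
  13 |  12 | cfdabeccfc
  14 |  14 | dabeccfc
  15 |   8 | dfeccfdabeccfc
  16 |  17 | eccfc
  17 |  10 | eccfdabeccfc
  18 |   4 | faccdfeccfdabeccfc
  19 |  20 | fc
  20 |  13 | fdabeccfc
  21 |   9 | feccfdabeccfc

SA = [15, 5, 0, 2, 16, 21, 1, 6, 18, 11, 7, 3, 19, 12, 14, 8, 17, 10, 4, 20, 13, 9]
i: (SA[i-1],SA[i]) lcp shared
  1: (15,5) 1 'a'
  2: (5,0) 0 ''
  3: (0,2) 2 'bc'
  4: (2,16) 1 'b'
  5: (16,21) 0 ''
  6: (21,1) 1 'c'
  7: (1,6) 1 'c'
  8: (6,18) 2 'cc'
  9: (18,11) 3 'ccf'
  10: (11,7) 1 'c'
  11: (7,3) 1 'c'
  12: (3,19) 2 'cf'
  13: (19,12) 2 'cf'
  14: (12,14) 0 ''
  15: (14,8) 1 'd'
  16: (8,17) 0 ''
  17: (17,10) 4 'eccf'
  18: (10,4) 0 ''
  19: (4,20) 1 'f'
  20: (20,13) 1 'f'
  21: (13,9) 1 'f'

n(n+1)/2 = 22·23/2 = 253
Σ LCP = 0 + 1 + 0 + 2 + 1 + 0 + 1 + 1 + 2 + 3 + 1 + 1 + 2 + 2 + 0 + 1 + 0 + 4 + 0 + 1 + 1 + 1 = 25
distinct = 253 − 25 = 228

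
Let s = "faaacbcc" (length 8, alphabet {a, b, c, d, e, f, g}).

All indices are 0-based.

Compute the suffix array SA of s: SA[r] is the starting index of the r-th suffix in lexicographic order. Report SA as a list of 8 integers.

[1, 2, 3, 5, 7, 4, 6, 0]

rank | idx | suffix
   0 |   1 | aaacbcc
   1 |   2 | aacbcc
   2 |   3 | acbcc
   3 |   5 | bcc
   4 |   7 | c
   5 |   4 | cbcc
   6 |   6 | cc
   7 |   0 | faaacbcc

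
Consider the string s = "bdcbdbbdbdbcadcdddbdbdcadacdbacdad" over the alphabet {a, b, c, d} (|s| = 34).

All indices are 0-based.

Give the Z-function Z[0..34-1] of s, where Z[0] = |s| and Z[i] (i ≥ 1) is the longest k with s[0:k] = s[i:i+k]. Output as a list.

Z[0]=34
i=1: i≥r, start 0; Z[1]=0
i=2: i≥r, start 0; Z[2]=0
i=3: i≥r, start 0; Z[3]=2 grow→box=[3,5)
i=4: min(r-i=1, Z[1]=0)=0; Z[4]=0
i=5: i≥r, start 0; Z[5]=1 grow→box=[5,6)
i=6: i≥r, start 0; Z[6]=2 grow→box=[6,8)
i=7: min(r-i=1, Z[1]=0)=0; Z[7]=0
i=8: i≥r, start 0; Z[8]=2 grow→box=[8,10)
i=9: min(r-i=1, Z[1]=0)=0; Z[9]=0
i=10: i≥r, start 0; Z[10]=1 grow→box=[10,11)
i=11: i≥r, start 0; Z[11]=0
i=12: i≥r, start 0; Z[12]=0
i=13: i≥r, start 0; Z[13]=0
i=14: i≥r, start 0; Z[14]=0
i=15: i≥r, start 0; Z[15]=0
i=16: i≥r, start 0; Z[16]=0
i=17: i≥r, start 0; Z[17]=0
i=18: i≥r, start 0; Z[18]=2 grow→box=[18,20)
i=19: min(r-i=1, Z[1]=0)=0; Z[19]=0
i=20: i≥r, start 0; Z[20]=3 grow→box=[20,23)
i=21: min(r-i=2, Z[1]=0)=0; Z[21]=0
i=22: min(r-i=1, Z[2]=0)=0; Z[22]=0
i=23: i≥r, start 0; Z[23]=0
i=24: i≥r, start 0; Z[24]=0
i=25: i≥r, start 0; Z[25]=0
i=26: i≥r, start 0; Z[26]=0
i=27: i≥r, start 0; Z[27]=0
i=28: i≥r, start 0; Z[28]=1 grow→box=[28,29)
i=29: i≥r, start 0; Z[29]=0
i=30: i≥r, start 0; Z[30]=0
i=31: i≥r, start 0; Z[31]=0
i=32: i≥r, start 0; Z[32]=0
i=33: i≥r, start 0; Z[33]=0

[34, 0, 0, 2, 0, 1, 2, 0, 2, 0, 1, 0, 0, 0, 0, 0, 0, 0, 2, 0, 3, 0, 0, 0, 0, 0, 0, 0, 1, 0, 0, 0, 0, 0]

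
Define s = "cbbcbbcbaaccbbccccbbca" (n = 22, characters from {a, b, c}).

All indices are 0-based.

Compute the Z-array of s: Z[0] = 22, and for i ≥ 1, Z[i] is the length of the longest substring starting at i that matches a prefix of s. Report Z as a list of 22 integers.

Z[0]=22
i=1: i≥r, start 0; Z[1]=0
i=2: i≥r, start 0; Z[2]=0
i=3: i≥r, start 0; Z[3]=5 scan→box=[3,8)
i=4: min(r-i=4, Z[1]=0)=0; Z[4]=0
i=5: min(r-i=3, Z[2]=0)=0; Z[5]=0
i=6: min(r-i=2, Z[3]=5)=2; Z[6]=2
i=7: min(r-i=1, Z[4]=0)=0; Z[7]=0
i=8: i≥r, start 0; Z[8]=0
i=9: i≥r, start 0; Z[9]=0
i=10: i≥r, start 0; Z[10]=1 scan→box=[10,11)
i=11: i≥r, start 0; Z[11]=4 scan→box=[11,15)
i=12: min(r-i=3, Z[1]=0)=0; Z[12]=0
i=13: min(r-i=2, Z[2]=0)=0; Z[13]=0
i=14: min(r-i=1, Z[3]=5)=1; Z[14]=1
i=15: i≥r, start 0; Z[15]=1 scan→box=[15,16)
i=16: i≥r, start 0; Z[16]=1 scan→box=[16,17)
i=17: i≥r, start 0; Z[17]=4 scan→box=[17,21)
i=18: min(r-i=3, Z[1]=0)=0; Z[18]=0
i=19: min(r-i=2, Z[2]=0)=0; Z[19]=0
i=20: min(r-i=1, Z[3]=5)=1; Z[20]=1
i=21: i≥r, start 0; Z[21]=0

[22, 0, 0, 5, 0, 0, 2, 0, 0, 0, 1, 4, 0, 0, 1, 1, 1, 4, 0, 0, 1, 0]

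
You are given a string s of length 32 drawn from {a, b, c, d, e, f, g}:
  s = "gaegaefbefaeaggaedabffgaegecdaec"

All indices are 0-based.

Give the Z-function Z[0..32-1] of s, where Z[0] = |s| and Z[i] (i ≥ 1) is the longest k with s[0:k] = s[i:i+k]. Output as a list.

[32, 0, 0, 3, 0, 0, 0, 0, 0, 0, 0, 0, 0, 1, 3, 0, 0, 0, 0, 0, 0, 0, 4, 0, 0, 1, 0, 0, 0, 0, 0, 0]

Z[0]=32
i=1: i≥r, start 0; Z[1]=0
i=2: i≥r, start 0; Z[2]=0
i=3: i≥r, start 0; Z[3]=3 extend→box=[3,6)
i=4: min(r-i=2, Z[1]=0)=0; Z[4]=0
i=5: min(r-i=1, Z[2]=0)=0; Z[5]=0
i=6: i≥r, start 0; Z[6]=0
i=7: i≥r, start 0; Z[7]=0
i=8: i≥r, start 0; Z[8]=0
i=9: i≥r, start 0; Z[9]=0
i=10: i≥r, start 0; Z[10]=0
i=11: i≥r, start 0; Z[11]=0
i=12: i≥r, start 0; Z[12]=0
i=13: i≥r, start 0; Z[13]=1 extend→box=[13,14)
i=14: i≥r, start 0; Z[14]=3 extend→box=[14,17)
i=15: min(r-i=2, Z[1]=0)=0; Z[15]=0
i=16: min(r-i=1, Z[2]=0)=0; Z[16]=0
i=17: i≥r, start 0; Z[17]=0
i=18: i≥r, start 0; Z[18]=0
i=19: i≥r, start 0; Z[19]=0
i=20: i≥r, start 0; Z[20]=0
i=21: i≥r, start 0; Z[21]=0
i=22: i≥r, start 0; Z[22]=4 extend→box=[22,26)
i=23: min(r-i=3, Z[1]=0)=0; Z[23]=0
i=24: min(r-i=2, Z[2]=0)=0; Z[24]=0
i=25: min(r-i=1, Z[3]=3)=1; Z[25]=1
i=26: i≥r, start 0; Z[26]=0
i=27: i≥r, start 0; Z[27]=0
i=28: i≥r, start 0; Z[28]=0
i=29: i≥r, start 0; Z[29]=0
i=30: i≥r, start 0; Z[30]=0
i=31: i≥r, start 0; Z[31]=0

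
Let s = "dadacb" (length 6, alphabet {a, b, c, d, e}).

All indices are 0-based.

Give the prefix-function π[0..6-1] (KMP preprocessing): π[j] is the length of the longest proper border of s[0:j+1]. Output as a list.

[0, 0, 1, 2, 0, 0]

π[0] = 0
j=1 s[j]='a': π[1]=0 (border '')
j=2 s[j]='d': π[2]=1 (border 'd')
j=3 s[j]='a': π[3]=2 (border 'da')
j=4 s[j]='c': k: 2→0; π[4]=0 (border '')
j=5 s[j]='b': π[5]=0 (border '')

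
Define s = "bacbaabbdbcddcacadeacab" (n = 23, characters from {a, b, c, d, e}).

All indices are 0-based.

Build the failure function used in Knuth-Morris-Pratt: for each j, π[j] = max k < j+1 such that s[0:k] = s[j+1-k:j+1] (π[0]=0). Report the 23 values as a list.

[0, 0, 0, 1, 2, 0, 1, 1, 0, 1, 0, 0, 0, 0, 0, 0, 0, 0, 0, 0, 0, 0, 1]

π[0] = 0
j=1 s[j]='a': π[1]=0 (border '')
j=2 s[j]='c': π[2]=0 (border '')
j=3 s[j]='b': π[3]=1 (border 'b')
j=4 s[j]='a': π[4]=2 (border 'ba')
j=5 s[j]='a': k: 2→0; π[5]=0 (border '')
j=6 s[j]='b': π[6]=1 (border 'b')
j=7 s[j]='b': k: 1→0; π[7]=1 (border 'b')
j=8 s[j]='d': k: 1→0; π[8]=0 (border '')
j=9 s[j]='b': π[9]=1 (border 'b')
j=10 s[j]='c': k: 1→0; π[10]=0 (border '')
j=11 s[j]='d': π[11]=0 (border '')
j=12 s[j]='d': π[12]=0 (border '')
j=13 s[j]='c': π[13]=0 (border '')
j=14 s[j]='a': π[14]=0 (border '')
j=15 s[j]='c': π[15]=0 (border '')
j=16 s[j]='a': π[16]=0 (border '')
j=17 s[j]='d': π[17]=0 (border '')
j=18 s[j]='e': π[18]=0 (border '')
j=19 s[j]='a': π[19]=0 (border '')
j=20 s[j]='c': π[20]=0 (border '')
j=21 s[j]='a': π[21]=0 (border '')
j=22 s[j]='b': π[22]=1 (border 'b')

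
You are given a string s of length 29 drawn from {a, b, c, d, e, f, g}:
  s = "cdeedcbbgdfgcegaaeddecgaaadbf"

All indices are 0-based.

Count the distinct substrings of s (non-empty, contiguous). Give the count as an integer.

407

sorted suffixes:
  #0 SA[0]=23  'aaadbf'
  #1 SA[1]=24  'aadbf'
  #2 SA[2]=15  'aaeddecgaaadbf'
  #3 SA[3]=25  'adbf'
  #4 SA[4]=16  'aeddecgaaadbf'
  #5 SA[5]=6  'bbgdfgcegaaeddecgaaadbf'
  #6 SA[6]=27  'bf'
  #7 SA[7]=7  'bgdfgcegaaeddecgaaadbf'
  #8 SA[8]=5  'cbbgdfgcegaaeddecgaaadbf'
  #9 SA[9]=0  'cdeedcbbgdfgcegaaeddecgaaadbf'
  #10 SA[10]=12  'cegaaeddecgaaadbf'
  #11 SA[11]=21  'cgaaadbf'
  #12 SA[12]=26  'dbf'
  #13 SA[13]=4  'dcbbgdfgcegaaeddecgaaadbf'
  #14 SA[14]=18  'ddecgaaadbf'
  #15 SA[15]=19  'decgaaadbf'
  #16 SA[16]=1  'deedcbbgdfgcegaaeddecgaaadbf'
  #17 SA[17]=9  'dfgcegaaeddecgaaadbf'
  #18 SA[18]=20  'ecgaaadbf'
  #19 SA[19]=3  'edcbbgdfgcegaaeddecgaaadbf'
  #20 SA[20]=17  'eddecgaaadbf'
  #21 SA[21]=2  'eedcbbgdfgcegaaeddecgaaadbf'
  #22 SA[22]=13  'egaaeddecgaaadbf'
  #23 SA[23]=28  'f'
  #24 SA[24]=10  'fgcegaaeddecgaaadbf'
  #25 SA[25]=22  'gaaadbf'
  #26 SA[26]=14  'gaaeddecgaaadbf'
  #27 SA[27]=11  'gcegaaeddecgaaadbf'
  #28 SA[28]=8  'gdfgcegaaeddecgaaadbf'

SA = [23, 24, 15, 25, 16, 6, 27, 7, 5, 0, 12, 21, 26, 4, 18, 19, 1, 9, 20, 3, 17, 2, 13, 28, 10, 22, 14, 11, 8]
rank  pair      lcp
   1  s[23:],s[24:]  2  'aa'
   2  s[24:],s[15:]  2  'aa'
   3  s[15:],s[25:]  1  'a'
   4  s[25:],s[16:]  1  'a'
   5  s[16:],s[6:]  0  ''
   6  s[6:],s[27:]  1  'b'
   7  s[27:],s[7:]  1  'b'
   8  s[7:],s[5:]  0  ''
   9  s[5:],s[0:]  1  'c'
  10  s[0:],s[12:]  1  'c'
  11  s[12:],s[21:]  1  'c'
  12  s[21:],s[26:]  0  ''
  13  s[26:],s[4:]  1  'd'
  14  s[4:],s[18:]  1  'd'
  15  s[18:],s[19:]  1  'd'
  16  s[19:],s[1:]  2  'de'
  17  s[1:],s[9:]  1  'd'
  18  s[9:],s[20:]  0  ''
  19  s[20:],s[3:]  1  'e'
  20  s[3:],s[17:]  2  'ed'
  21  s[17:],s[2:]  1  'e'
  22  s[2:],s[13:]  1  'e'
  23  s[13:],s[28:]  0  ''
  24  s[28:],s[10:]  1  'f'
  25  s[10:],s[22:]  0  ''
  26  s[22:],s[14:]  3  'gaa'
  27  s[14:],s[11:]  1  'g'
  28  s[11:],s[8:]  1  'g'

n(n+1)/2 = 29·30/2 = 435
Σ LCP = 0 + 2 + 2 + 1 + 1 + 0 + 1 + 1 + 0 + 1 + 1 + 1 + 0 + 1 + 1 + 1 + 2 + 1 + 0 + 1 + 2 + 1 + 1 + 0 + 1 + 0 + 3 + 1 + 1 = 28
distinct = 435 − 28 = 407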